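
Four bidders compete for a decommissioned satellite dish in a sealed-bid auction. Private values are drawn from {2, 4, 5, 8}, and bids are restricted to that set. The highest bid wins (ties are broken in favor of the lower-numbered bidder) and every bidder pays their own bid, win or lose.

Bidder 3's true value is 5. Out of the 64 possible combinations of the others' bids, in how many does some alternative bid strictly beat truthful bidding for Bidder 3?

54

Others bid (2, 2, 2): truth gives 0; bid 4 gives 1 > 0. Violating.
Others bid (2, 2, 4): truth gives 0; bid 4 gives 1 > 0. Violating.
Others bid (2, 2, 8): truth gives -5; bid 2 gives -2 > -5. Violating.
Others bid (2, 4, 8): truth gives -5; bid 2 gives -2 > -5. Violating.
Others bid (2, 2, 5): truth gives 0; no alternative beats it.
Others bid (2, 4, 2): truth gives 0; no alternative beats it.
(Checking all 64 profiles: 54 have a profitable deviation, 10 do not.)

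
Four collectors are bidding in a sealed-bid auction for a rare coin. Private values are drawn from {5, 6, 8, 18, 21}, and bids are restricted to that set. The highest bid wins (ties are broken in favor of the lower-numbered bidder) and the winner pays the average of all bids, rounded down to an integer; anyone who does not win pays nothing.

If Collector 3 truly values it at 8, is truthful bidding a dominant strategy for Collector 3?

No

Consider the case where Collector 1 bids 5, Collector 2 bids 5 and Collector 4 bids 6.
Truthful bid 8: wins, pays 6, utility 8 - 6 = 2.
Bid 6 instead: wins, pays 5, utility 8 - 5 = 3.
Since 3 > 2, bidding 6 is strictly better here, so truthful bidding is not dominant.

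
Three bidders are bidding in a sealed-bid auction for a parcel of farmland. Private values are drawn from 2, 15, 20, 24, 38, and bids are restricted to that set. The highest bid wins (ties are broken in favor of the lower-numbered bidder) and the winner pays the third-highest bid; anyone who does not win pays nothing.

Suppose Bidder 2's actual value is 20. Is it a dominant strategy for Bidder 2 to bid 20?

Consider the case where Bidder 1 bids 2 and Bidder 3 bids 24.
Truthful bid 20: loses, pays 0, utility 0.
Bid 24 instead: wins, pays 2, utility 20 - 2 = 18.
Since 18 > 0, bidding 24 is strictly better here, so truthful bidding is not dominant.

No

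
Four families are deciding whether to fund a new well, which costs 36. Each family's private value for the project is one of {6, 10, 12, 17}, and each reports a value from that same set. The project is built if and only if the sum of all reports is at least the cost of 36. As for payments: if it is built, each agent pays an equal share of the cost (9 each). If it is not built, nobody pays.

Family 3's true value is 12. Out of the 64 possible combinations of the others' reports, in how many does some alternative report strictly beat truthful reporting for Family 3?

Others report (6, 6, 10): truth gives 0; report 17 gives 3 > 0. Violating.
Others report (6, 10, 6): truth gives 0; report 17 gives 3 > 0. Violating.
Others report (10, 6, 6): truth gives 0; report 17 gives 3 > 0. Violating.
Others report (6, 6, 6): truth gives 0; no alternative beats it.
Others report (6, 6, 12): truth gives 3; no alternative beats it.
(Checking all 64 profiles: 3 have a profitable deviation, 61 do not.)

3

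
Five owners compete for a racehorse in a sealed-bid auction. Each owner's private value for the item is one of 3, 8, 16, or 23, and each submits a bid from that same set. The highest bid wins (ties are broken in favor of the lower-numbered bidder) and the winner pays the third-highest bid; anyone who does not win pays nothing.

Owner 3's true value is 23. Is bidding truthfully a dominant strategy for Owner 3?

Check each profile of the others' bids and compare truth against every alternative bid.
Others bid (3, 3, 3, 23): truth gives 20, best alternative gives 0.
Others bid (3, 3, 23, 3): truth gives 20, best alternative gives 0.
Others bid (3, 16, 3, 3): truth gives 20, best alternative gives 0.
Others bid (16, 3, 3, 3): truth gives 20, best alternative gives 0.
Others bid (3, 3, 8, 23): truth gives 15, best alternative gives 0.
Others bid (3, 3, 23, 8): truth gives 15, best alternative gives 0.
(Remaining 250 profiles checked similarly; truth is weakly best in each.)
In every case the truthful bid is at least as good as any alternative, so it is a dominant strategy.

Yes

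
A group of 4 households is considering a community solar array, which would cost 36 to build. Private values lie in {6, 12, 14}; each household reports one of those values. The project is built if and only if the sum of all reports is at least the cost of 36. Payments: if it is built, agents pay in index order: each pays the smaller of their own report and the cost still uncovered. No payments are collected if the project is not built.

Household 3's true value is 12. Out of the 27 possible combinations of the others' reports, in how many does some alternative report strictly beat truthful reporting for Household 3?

20

Others report (6, 12, 12): truth gives 0; report 6 gives 6 > 0. Violating.
Others report (6, 12, 14): truth gives 0; report 6 gives 6 > 0. Violating.
Others report (6, 14, 12): truth gives 0; report 6 gives 6 > 0. Violating.
Others report (6, 14, 14): truth gives 0; report 6 gives 6 > 0. Violating.
Others report (6, 6, 6): truth gives 0; no alternative beats it.
Others report (6, 6, 12): truth gives 0; no alternative beats it.
(Checking all 27 profiles: 20 have a profitable deviation, 7 do not.)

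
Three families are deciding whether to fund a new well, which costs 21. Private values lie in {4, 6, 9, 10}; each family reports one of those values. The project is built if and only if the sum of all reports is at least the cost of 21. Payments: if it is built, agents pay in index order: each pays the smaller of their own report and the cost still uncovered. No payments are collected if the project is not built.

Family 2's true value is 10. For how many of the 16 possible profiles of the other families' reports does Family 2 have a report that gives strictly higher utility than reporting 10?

13

Others report (4, 9): truth gives 0; report 9 gives 1 > 0. Violating.
Others report (4, 10): truth gives 0; report 9 gives 1 > 0. Violating.
Others report (6, 6): truth gives 0; report 9 gives 1 > 0. Violating.
Others report (6, 9): truth gives 0; report 6 gives 4 > 0. Violating.
Others report (4, 4): truth gives 0; no alternative beats it.
Others report (4, 6): truth gives 0; no alternative beats it.
(Checking all 16 profiles: 13 have a profitable deviation, 3 do not.)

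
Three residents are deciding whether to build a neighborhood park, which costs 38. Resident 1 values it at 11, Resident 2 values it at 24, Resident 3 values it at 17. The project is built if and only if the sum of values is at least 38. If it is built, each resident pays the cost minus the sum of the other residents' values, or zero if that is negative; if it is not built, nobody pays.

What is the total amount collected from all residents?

Total value 52 ≥ cost 38, so it is built.
Resident 1: others sum to 41; max(0, 38 - 41) = 0.
Resident 2: others sum to 28; max(0, 38 - 28) = 10.
Resident 3: others sum to 35; max(0, 38 - 35) = 3.
Total collected = 0 + 10 + 3 = 13.

13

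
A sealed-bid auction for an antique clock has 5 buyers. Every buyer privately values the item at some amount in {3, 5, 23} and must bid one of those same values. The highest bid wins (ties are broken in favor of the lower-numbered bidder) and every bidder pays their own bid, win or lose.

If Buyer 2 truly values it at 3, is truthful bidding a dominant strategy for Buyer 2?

No

Consider the case where Buyer 1 bids 3, Buyer 3 bids 3, Buyer 4 bids 3 and Buyer 5 bids 3.
Truthful bid 3: loses but pays 3, utility -3.
Bid 5 instead: wins, pays 5, utility 3 - 5 = -2.
Since -2 > -3, bidding 5 is strictly better here, so truthful bidding is not dominant.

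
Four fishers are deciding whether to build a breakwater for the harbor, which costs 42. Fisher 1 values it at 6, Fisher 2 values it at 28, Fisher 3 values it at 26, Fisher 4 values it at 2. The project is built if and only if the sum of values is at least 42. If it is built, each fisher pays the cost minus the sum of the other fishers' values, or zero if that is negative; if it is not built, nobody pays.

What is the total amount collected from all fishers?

Total value 62 ≥ cost 42, so it is built.
Fisher 1: others sum to 56; max(0, 42 - 56) = 0.
Fisher 2: others sum to 34; max(0, 42 - 34) = 8.
Fisher 3: others sum to 36; max(0, 42 - 36) = 6.
Fisher 4: others sum to 60; max(0, 42 - 60) = 0.
Total collected = 0 + 8 + 6 + 0 = 14.

14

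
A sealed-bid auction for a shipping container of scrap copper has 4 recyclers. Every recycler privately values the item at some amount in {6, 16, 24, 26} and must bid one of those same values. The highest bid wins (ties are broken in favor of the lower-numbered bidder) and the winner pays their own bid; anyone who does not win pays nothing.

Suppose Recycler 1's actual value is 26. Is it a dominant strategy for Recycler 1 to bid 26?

Consider the case where Recycler 2 bids 6, Recycler 3 bids 6 and Recycler 4 bids 6.
Truthful bid 26: wins, pays 26, utility 26 - 26 = 0.
Bid 6 instead: wins, pays 6, utility 26 - 6 = 20.
Since 20 > 0, bidding 6 is strictly better here, so truthful bidding is not dominant.

No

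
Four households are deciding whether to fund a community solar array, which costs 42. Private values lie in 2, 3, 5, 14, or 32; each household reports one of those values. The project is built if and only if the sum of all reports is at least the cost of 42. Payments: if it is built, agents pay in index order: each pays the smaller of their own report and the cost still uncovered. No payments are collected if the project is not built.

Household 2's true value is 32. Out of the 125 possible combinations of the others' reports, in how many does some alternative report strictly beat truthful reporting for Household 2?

Others report (2, 2, 32): truth gives 0; report 14 gives 18 > 0. Violating.
Others report (2, 3, 32): truth gives 0; report 5 gives 27 > 0. Violating.
Others report (2, 5, 32): truth gives 0; report 3 gives 29 > 0. Violating.
Others report (2, 14, 14): truth gives 0; report 14 gives 18 > 0. Violating.
Others report (2, 2, 2): truth gives 0; no alternative beats it.
Others report (2, 2, 3): truth gives 0; no alternative beats it.
(Checking all 125 profiles: 70 have a profitable deviation, 55 do not.)

70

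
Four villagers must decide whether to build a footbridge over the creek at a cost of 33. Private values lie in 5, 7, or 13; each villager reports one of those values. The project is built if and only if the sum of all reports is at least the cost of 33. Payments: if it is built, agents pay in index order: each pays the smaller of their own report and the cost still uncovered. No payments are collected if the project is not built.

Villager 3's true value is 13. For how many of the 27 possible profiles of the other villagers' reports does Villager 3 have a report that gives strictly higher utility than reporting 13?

10

Others report (5, 13, 13): truth gives 0; report 5 gives 8 > 0. Violating.
Others report (7, 7, 13): truth gives 0; report 7 gives 6 > 0. Violating.
Others report (7, 13, 7): truth gives 0; report 7 gives 6 > 0. Violating.
Others report (7, 13, 13): truth gives 0; report 5 gives 8 > 0. Violating.
Others report (5, 5, 5): truth gives 0; no alternative beats it.
Others report (5, 5, 7): truth gives 0; no alternative beats it.
(Checking all 27 profiles: 10 have a profitable deviation, 17 do not.)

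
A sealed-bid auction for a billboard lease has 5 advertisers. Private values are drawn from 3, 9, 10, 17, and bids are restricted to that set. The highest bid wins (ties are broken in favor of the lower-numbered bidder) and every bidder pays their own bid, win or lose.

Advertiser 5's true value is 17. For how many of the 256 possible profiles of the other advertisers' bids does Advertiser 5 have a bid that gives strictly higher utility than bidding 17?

191

Others bid (3, 3, 3, 3): truth gives 0; bid 9 gives 8 > 0. Violating.
Others bid (3, 3, 3, 9): truth gives 0; bid 10 gives 7 > 0. Violating.
Others bid (3, 3, 3, 17): truth gives -17; bid 3 gives -3 > -17. Violating.
Others bid (3, 3, 9, 3): truth gives 0; bid 10 gives 7 > 0. Violating.
Others bid (3, 3, 3, 10): truth gives 0; no alternative beats it.
Others bid (3, 3, 9, 10): truth gives 0; no alternative beats it.
(Checking all 256 profiles: 191 have a profitable deviation, 65 do not.)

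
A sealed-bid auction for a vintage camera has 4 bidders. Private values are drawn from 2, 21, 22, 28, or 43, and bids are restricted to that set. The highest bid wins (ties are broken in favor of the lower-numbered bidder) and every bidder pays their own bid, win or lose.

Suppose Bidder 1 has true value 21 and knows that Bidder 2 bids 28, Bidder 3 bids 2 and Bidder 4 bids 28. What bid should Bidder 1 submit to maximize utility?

2

Bid 2: loses but pays 2, utility -2.
Bid 21: loses but pays 21, utility -21.
Bid 22: loses but pays 22, utility -22.
Bid 28: wins, pays 28, utility 21 - 28 = -7.
Bid 43: wins, pays 43, utility 21 - 43 = -22.
The best choice is 2 with utility -2.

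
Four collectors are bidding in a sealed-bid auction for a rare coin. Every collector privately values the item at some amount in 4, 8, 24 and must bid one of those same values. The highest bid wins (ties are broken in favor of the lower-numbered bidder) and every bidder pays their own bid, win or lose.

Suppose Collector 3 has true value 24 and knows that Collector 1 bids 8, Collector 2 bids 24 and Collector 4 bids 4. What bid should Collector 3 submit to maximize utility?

Bid 4: loses but pays 4, utility -4.
Bid 8: loses but pays 8, utility -8.
Bid 24: loses but pays 24, utility -24.
The best choice is 4 with utility -4.

4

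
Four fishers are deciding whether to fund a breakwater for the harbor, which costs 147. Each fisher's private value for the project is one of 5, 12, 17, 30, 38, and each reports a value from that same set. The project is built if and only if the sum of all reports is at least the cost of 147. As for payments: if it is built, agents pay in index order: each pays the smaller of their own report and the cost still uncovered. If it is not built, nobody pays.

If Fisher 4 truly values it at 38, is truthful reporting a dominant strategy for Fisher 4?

Yes

Check each profile of the others' reports and compare truth against every alternative report.
Others report (38, 38, 38): truth gives 5, best alternative gives 0.
Others report (5, 5, 5): truth gives 0, best alternative gives 0.
Others report (5, 5, 12): truth gives 0, best alternative gives 0.
Others report (5, 5, 17): truth gives 0, best alternative gives 0.
Others report (5, 5, 30): truth gives 0, best alternative gives 0.
Others report (5, 5, 38): truth gives 0, best alternative gives 0.
(Remaining 119 profiles checked similarly; truth is weakly best in each.)
In every case the truthful report is at least as good as any alternative, so it is a dominant strategy.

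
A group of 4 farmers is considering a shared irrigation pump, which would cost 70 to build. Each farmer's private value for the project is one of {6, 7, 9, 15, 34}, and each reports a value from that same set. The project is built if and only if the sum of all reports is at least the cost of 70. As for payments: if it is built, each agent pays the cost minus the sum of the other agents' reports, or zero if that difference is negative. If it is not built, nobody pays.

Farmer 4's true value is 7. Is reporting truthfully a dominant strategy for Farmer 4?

Yes

Check each profile of the others' reports and compare truth against every alternative report.
Others report (6, 34, 34): truth gives 7, best alternative gives 7.
Others report (7, 34, 34): truth gives 7, best alternative gives 7.
Others report (9, 34, 34): truth gives 7, best alternative gives 7.
Others report (15, 34, 34): truth gives 7, best alternative gives 7.
Others report (34, 6, 34): truth gives 7, best alternative gives 7.
Others report (34, 7, 34): truth gives 7, best alternative gives 7.
(Remaining 119 profiles checked similarly; truth is weakly best in each.)
In every case the truthful report is at least as good as any alternative, so it is a dominant strategy.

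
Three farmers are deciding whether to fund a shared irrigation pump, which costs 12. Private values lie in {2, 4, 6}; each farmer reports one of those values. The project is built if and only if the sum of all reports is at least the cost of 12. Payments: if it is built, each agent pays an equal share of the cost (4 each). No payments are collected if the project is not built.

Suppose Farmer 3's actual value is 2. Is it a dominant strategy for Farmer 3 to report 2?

Yes

Check each profile of the others' reports and compare truth against every alternative report.
Others report (2, 6): truth gives 0, best alternative gives -2.
Others report (4, 4): truth gives 0, best alternative gives -2.
Others report (6, 2): truth gives 0, best alternative gives -2.
Others report (4, 6): truth gives -2, best alternative gives -2.
Others report (6, 4): truth gives -2, best alternative gives -2.
Others report (6, 6): truth gives -2, best alternative gives -2.
(Remaining 3 profiles checked similarly; truth is weakly best in each.)
In every case the truthful report is at least as good as any alternative, so it is a dominant strategy.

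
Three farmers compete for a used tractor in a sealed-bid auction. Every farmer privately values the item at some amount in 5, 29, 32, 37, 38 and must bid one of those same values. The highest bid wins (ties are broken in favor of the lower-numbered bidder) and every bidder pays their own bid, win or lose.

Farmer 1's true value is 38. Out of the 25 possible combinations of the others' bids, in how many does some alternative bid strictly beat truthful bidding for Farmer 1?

Others bid (5, 5): truth gives 0; bid 5 gives 33 > 0. Violating.
Others bid (5, 29): truth gives 0; bid 29 gives 9 > 0. Violating.
Others bid (5, 32): truth gives 0; bid 32 gives 6 > 0. Violating.
Others bid (5, 37): truth gives 0; bid 37 gives 1 > 0. Violating.
Others bid (5, 38): truth gives 0; no alternative beats it.
Others bid (29, 38): truth gives 0; no alternative beats it.
(Checking all 25 profiles: 16 have a profitable deviation, 9 do not.)

16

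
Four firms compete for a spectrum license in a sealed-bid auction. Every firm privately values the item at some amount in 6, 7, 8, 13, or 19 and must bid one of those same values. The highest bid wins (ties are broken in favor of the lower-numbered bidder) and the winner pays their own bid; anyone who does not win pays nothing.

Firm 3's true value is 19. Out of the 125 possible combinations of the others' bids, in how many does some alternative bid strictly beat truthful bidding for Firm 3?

Others bid (6, 6, 6): truth gives 0; bid 7 gives 12 > 0. Violating.
Others bid (6, 6, 7): truth gives 0; bid 7 gives 12 > 0. Violating.
Others bid (6, 6, 8): truth gives 0; bid 8 gives 11 > 0. Violating.
Others bid (6, 6, 13): truth gives 0; bid 13 gives 6 > 0. Violating.
Others bid (6, 6, 19): truth gives 0; no alternative beats it.
Others bid (6, 7, 19): truth gives 0; no alternative beats it.
(Checking all 125 profiles: 36 have a profitable deviation, 89 do not.)

36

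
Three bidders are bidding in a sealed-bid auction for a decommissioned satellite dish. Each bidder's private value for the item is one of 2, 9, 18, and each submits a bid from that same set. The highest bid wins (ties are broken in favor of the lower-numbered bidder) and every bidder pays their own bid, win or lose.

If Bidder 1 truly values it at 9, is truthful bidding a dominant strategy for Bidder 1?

Consider the case where Bidder 2 bids 2 and Bidder 3 bids 2.
Truthful bid 9: wins, pays 9, utility 9 - 9 = 0.
Bid 2 instead: wins, pays 2, utility 9 - 2 = 7.
Since 7 > 0, bidding 2 is strictly better here, so truthful bidding is not dominant.

No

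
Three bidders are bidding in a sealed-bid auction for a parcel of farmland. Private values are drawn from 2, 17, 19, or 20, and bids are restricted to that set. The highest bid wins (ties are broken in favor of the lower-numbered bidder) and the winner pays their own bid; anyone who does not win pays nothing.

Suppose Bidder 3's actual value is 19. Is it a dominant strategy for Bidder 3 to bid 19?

No

Consider the case where Bidder 1 bids 2 and Bidder 2 bids 2.
Truthful bid 19: wins, pays 19, utility 19 - 19 = 0.
Bid 17 instead: wins, pays 17, utility 19 - 17 = 2.
Since 2 > 0, bidding 17 is strictly better here, so truthful bidding is not dominant.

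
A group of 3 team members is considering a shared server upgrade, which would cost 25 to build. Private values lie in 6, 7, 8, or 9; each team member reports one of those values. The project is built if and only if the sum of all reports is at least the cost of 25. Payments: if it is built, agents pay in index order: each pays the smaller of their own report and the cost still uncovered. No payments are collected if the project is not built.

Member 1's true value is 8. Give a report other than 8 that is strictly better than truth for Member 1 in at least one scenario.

7

Suppose Member 2 reports 9 and Member 3 reports 9.
Report 8: project built, pays 8, utility 8 - 8 = 0.
Report 7: project built, pays 7, utility 8 - 7 = 1.
So reporting 7 beats truth here (1 > 0).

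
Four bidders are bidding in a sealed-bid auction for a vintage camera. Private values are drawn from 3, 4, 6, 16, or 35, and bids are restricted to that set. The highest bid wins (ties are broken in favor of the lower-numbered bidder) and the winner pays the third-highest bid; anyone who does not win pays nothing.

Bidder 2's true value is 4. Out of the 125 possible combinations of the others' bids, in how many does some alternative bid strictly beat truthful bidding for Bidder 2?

9

Others bid (3, 3, 6): truth gives 0; bid 6 gives 1 > 0. Violating.
Others bid (3, 3, 16): truth gives 0; bid 16 gives 1 > 0. Violating.
Others bid (3, 3, 35): truth gives 0; bid 35 gives 1 > 0. Violating.
Others bid (3, 6, 3): truth gives 0; bid 6 gives 1 > 0. Violating.
Others bid (3, 3, 3): truth gives 1; no alternative beats it.
Others bid (3, 3, 4): truth gives 1; no alternative beats it.
(Checking all 125 profiles: 9 have a profitable deviation, 116 do not.)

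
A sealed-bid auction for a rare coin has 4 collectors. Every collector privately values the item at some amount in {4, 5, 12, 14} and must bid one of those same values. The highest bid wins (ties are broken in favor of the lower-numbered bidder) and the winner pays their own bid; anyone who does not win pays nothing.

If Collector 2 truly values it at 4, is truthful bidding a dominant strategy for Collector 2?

Yes

Check each profile of the others' bids and compare truth against every alternative bid.
Others bid (4, 4, 4): truth gives 0, best alternative gives -1.
Others bid (4, 4, 5): truth gives 0, best alternative gives -1.
Others bid (4, 5, 4): truth gives 0, best alternative gives -1.
Others bid (4, 5, 5): truth gives 0, best alternative gives -1.
Others bid (4, 4, 12): truth gives 0, best alternative gives 0.
Others bid (4, 4, 14): truth gives 0, best alternative gives 0.
(Remaining 58 profiles checked similarly; truth is weakly best in each.)
In every case the truthful bid is at least as good as any alternative, so it is a dominant strategy.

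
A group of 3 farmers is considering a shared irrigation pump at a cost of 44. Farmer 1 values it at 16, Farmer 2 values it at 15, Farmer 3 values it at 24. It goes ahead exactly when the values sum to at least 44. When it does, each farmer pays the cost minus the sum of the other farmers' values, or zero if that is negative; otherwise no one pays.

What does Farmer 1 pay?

Total value 55 ≥ cost 44, so the project is built.
The other farmers' values sum to 39.
Cost minus that sum is 44 - 39 = 5.

5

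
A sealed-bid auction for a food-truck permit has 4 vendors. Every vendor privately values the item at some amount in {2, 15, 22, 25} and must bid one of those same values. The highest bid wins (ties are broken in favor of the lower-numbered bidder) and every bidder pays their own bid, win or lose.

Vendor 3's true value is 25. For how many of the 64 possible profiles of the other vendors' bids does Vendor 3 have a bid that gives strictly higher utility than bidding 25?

40

Others bid (2, 2, 2): truth gives 0; bid 15 gives 10 > 0. Violating.
Others bid (2, 2, 15): truth gives 0; bid 15 gives 10 > 0. Violating.
Others bid (2, 2, 22): truth gives 0; bid 22 gives 3 > 0. Violating.
Others bid (2, 15, 2): truth gives 0; bid 22 gives 3 > 0. Violating.
Others bid (2, 2, 25): truth gives 0; no alternative beats it.
Others bid (2, 15, 25): truth gives 0; no alternative beats it.
(Checking all 64 profiles: 40 have a profitable deviation, 24 do not.)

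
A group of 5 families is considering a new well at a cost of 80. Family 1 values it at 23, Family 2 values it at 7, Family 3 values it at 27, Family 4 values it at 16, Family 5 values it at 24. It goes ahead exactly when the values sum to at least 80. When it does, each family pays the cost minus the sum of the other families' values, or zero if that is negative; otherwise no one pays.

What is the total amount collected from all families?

23

Total value 97 ≥ cost 80, so it is built.
Family 1: others sum to 74; max(0, 80 - 74) = 6.
Family 2: others sum to 90; max(0, 80 - 90) = 0.
Family 3: others sum to 70; max(0, 80 - 70) = 10.
Family 4: others sum to 81; max(0, 80 - 81) = 0.
Family 5: others sum to 73; max(0, 80 - 73) = 7.
Total collected = 6 + 0 + 10 + 0 + 7 = 23.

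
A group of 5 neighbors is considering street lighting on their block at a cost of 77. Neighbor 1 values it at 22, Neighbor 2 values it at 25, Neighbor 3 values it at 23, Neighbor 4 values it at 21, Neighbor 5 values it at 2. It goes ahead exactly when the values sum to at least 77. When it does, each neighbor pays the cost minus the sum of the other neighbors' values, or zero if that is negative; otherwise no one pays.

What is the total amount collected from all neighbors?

27

Total value 93 ≥ cost 77, so it is built.
Neighbor 1: others sum to 71; max(0, 77 - 71) = 6.
Neighbor 2: others sum to 68; max(0, 77 - 68) = 9.
Neighbor 3: others sum to 70; max(0, 77 - 70) = 7.
Neighbor 4: others sum to 72; max(0, 77 - 72) = 5.
Neighbor 5: others sum to 91; max(0, 77 - 91) = 0.
Total collected = 6 + 9 + 7 + 5 + 0 = 27.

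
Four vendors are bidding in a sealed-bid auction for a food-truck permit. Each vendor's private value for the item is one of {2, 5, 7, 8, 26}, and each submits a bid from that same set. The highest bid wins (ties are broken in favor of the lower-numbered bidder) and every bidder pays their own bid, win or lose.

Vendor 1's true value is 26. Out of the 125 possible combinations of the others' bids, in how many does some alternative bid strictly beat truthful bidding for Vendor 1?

Others bid (2, 2, 2): truth gives 0; bid 2 gives 24 > 0. Violating.
Others bid (2, 2, 5): truth gives 0; bid 5 gives 21 > 0. Violating.
Others bid (2, 2, 7): truth gives 0; bid 7 gives 19 > 0. Violating.
Others bid (2, 2, 8): truth gives 0; bid 8 gives 18 > 0. Violating.
Others bid (2, 2, 26): truth gives 0; no alternative beats it.
Others bid (2, 5, 26): truth gives 0; no alternative beats it.
(Checking all 125 profiles: 64 have a profitable deviation, 61 do not.)

64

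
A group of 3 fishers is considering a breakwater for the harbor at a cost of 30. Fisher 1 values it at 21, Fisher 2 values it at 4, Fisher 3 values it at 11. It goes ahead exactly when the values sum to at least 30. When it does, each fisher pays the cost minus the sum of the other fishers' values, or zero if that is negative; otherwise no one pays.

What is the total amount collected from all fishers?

20

Total value 36 ≥ cost 30, so it is built.
Fisher 1: others sum to 15; max(0, 30 - 15) = 15.
Fisher 2: others sum to 32; max(0, 30 - 32) = 0.
Fisher 3: others sum to 25; max(0, 30 - 25) = 5.
Total collected = 15 + 0 + 5 = 20.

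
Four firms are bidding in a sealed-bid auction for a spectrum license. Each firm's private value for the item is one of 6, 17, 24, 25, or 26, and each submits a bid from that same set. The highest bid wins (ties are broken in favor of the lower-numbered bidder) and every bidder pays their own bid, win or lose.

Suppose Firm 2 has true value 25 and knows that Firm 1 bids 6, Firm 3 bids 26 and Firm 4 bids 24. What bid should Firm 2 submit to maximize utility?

Bid 6: loses but pays 6, utility -6.
Bid 17: loses but pays 17, utility -17.
Bid 24: loses but pays 24, utility -24.
Bid 25: loses but pays 25, utility -25.
Bid 26: wins, pays 26, utility 25 - 26 = -1.
The best choice is 26 with utility -1.

26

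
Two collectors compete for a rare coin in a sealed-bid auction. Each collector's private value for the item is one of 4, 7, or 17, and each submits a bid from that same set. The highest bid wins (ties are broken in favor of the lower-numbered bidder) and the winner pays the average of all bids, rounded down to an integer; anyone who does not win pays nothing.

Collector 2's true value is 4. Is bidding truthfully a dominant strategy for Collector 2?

Yes

Check each profile of the others' bids and compare truth against every alternative bid.
Others bid (4): truth gives 0, best alternative gives -1.
Others bid (7): truth gives 0, best alternative gives 0.
Others bid (17): truth gives 0, best alternative gives 0.
In every case the truthful bid is at least as good as any alternative, so it is a dominant strategy.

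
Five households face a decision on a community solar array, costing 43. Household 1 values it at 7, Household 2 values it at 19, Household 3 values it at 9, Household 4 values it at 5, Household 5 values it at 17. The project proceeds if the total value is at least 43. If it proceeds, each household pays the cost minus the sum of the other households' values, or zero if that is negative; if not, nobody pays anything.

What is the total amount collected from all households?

8

Total value 57 ≥ cost 43, so it is built.
Household 1: others sum to 50; max(0, 43 - 50) = 0.
Household 2: others sum to 38; max(0, 43 - 38) = 5.
Household 3: others sum to 48; max(0, 43 - 48) = 0.
Household 4: others sum to 52; max(0, 43 - 52) = 0.
Household 5: others sum to 40; max(0, 43 - 40) = 3.
Total collected = 0 + 5 + 0 + 0 + 3 = 8.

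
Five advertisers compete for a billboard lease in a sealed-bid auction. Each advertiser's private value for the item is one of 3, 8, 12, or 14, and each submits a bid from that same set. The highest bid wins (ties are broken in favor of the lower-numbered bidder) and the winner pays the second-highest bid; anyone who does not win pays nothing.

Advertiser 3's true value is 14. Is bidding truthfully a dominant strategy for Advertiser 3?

Check each profile of the others' bids and compare truth against every alternative bid.
Others bid (3, 12, 3, 3): truth gives 2, best alternative gives 0.
Others bid (3, 12, 3, 8): truth gives 2, best alternative gives 0.
Others bid (3, 12, 3, 12): truth gives 2, best alternative gives 0.
Others bid (3, 12, 8, 3): truth gives 2, best alternative gives 0.
Others bid (3, 12, 8, 8): truth gives 2, best alternative gives 0.
Others bid (3, 12, 8, 12): truth gives 2, best alternative gives 0.
(Remaining 250 profiles checked similarly; truth is weakly best in each.)
In every case the truthful bid is at least as good as any alternative, so it is a dominant strategy.

Yes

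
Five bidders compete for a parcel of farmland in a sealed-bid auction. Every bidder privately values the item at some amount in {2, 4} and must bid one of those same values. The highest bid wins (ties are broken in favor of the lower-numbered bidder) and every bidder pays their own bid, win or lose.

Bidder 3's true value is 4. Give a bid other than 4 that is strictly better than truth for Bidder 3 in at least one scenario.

Suppose Bidder 1 bids 2, Bidder 2 bids 4, Bidder 4 bids 2 and Bidder 5 bids 2.
Bid 4: loses but pays 4, utility -4.
Bid 2: loses but pays 2, utility -2.
So bidding 2 beats truth here (-2 > -4).

2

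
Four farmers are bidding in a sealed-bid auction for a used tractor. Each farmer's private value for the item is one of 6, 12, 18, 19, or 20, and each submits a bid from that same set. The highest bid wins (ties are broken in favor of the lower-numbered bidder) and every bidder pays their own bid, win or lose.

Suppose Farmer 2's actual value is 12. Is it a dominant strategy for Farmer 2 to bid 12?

No

Consider the case where Farmer 1 bids 6, Farmer 3 bids 6 and Farmer 4 bids 18.
Truthful bid 12: loses but pays 12, utility -12.
Bid 6 instead: loses but pays 6, utility -6.
Since -6 > -12, bidding 6 is strictly better here, so truthful bidding is not dominant.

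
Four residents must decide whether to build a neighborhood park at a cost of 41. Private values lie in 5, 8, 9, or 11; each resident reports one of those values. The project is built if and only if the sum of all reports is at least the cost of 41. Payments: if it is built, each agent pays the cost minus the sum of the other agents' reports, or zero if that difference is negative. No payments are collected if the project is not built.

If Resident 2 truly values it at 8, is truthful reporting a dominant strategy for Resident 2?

Yes

Check each profile of the others' reports and compare truth against every alternative report.
Others report (5, 5, 5): truth gives 0, best alternative gives 0.
Others report (5, 5, 8): truth gives 0, best alternative gives 0.
Others report (5, 5, 9): truth gives 0, best alternative gives 0.
Others report (5, 5, 11): truth gives 0, best alternative gives 0.
Others report (5, 8, 5): truth gives 0, best alternative gives 0.
Others report (5, 8, 8): truth gives 0, best alternative gives 0.
(Remaining 58 profiles checked similarly; truth is weakly best in each.)
In every case the truthful report is at least as good as any alternative, so it is a dominant strategy.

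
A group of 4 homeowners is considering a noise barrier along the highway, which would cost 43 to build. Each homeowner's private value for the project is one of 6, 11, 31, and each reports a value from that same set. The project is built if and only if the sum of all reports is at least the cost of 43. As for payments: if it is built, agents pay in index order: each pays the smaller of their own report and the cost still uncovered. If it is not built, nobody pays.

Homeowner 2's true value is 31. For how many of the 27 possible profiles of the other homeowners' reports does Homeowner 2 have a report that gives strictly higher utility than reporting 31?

Others report (6, 6, 31): truth gives 0; report 6 gives 25 > 0. Violating.
Others report (6, 11, 31): truth gives 0; report 6 gives 25 > 0. Violating.
Others report (6, 31, 6): truth gives 0; report 6 gives 25 > 0. Violating.
Others report (6, 31, 11): truth gives 0; report 6 gives 25 > 0. Violating.
Others report (6, 6, 6): truth gives 0; no alternative beats it.
Others report (6, 6, 11): truth gives 0; no alternative beats it.
(Checking all 27 profiles: 20 have a profitable deviation, 7 do not.)

20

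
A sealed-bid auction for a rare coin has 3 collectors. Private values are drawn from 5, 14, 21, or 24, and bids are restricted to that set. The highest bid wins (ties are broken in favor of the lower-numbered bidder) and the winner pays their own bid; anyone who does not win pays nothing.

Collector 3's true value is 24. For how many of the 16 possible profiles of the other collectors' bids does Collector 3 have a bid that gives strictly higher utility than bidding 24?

4

Others bid (5, 5): truth gives 0; bid 14 gives 10 > 0. Violating.
Others bid (5, 14): truth gives 0; bid 21 gives 3 > 0. Violating.
Others bid (14, 5): truth gives 0; bid 21 gives 3 > 0. Violating.
Others bid (14, 14): truth gives 0; bid 21 gives 3 > 0. Violating.
Others bid (5, 21): truth gives 0; no alternative beats it.
Others bid (5, 24): truth gives 0; no alternative beats it.
(Checking all 16 profiles: 4 have a profitable deviation, 12 do not.)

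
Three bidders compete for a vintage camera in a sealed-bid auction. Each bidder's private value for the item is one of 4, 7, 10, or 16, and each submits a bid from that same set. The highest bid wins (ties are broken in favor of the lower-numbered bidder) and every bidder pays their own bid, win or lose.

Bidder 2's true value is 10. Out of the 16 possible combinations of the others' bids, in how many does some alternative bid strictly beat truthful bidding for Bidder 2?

Others bid (4, 4): truth gives 0; bid 7 gives 3 > 0. Violating.
Others bid (4, 7): truth gives 0; bid 7 gives 3 > 0. Violating.
Others bid (4, 16): truth gives -10; bid 4 gives -4 > -10. Violating.
Others bid (7, 16): truth gives -10; bid 4 gives -4 > -10. Violating.
Others bid (4, 10): truth gives 0; no alternative beats it.
Others bid (7, 4): truth gives 0; no alternative beats it.
(Checking all 16 profiles: 12 have a profitable deviation, 4 do not.)

12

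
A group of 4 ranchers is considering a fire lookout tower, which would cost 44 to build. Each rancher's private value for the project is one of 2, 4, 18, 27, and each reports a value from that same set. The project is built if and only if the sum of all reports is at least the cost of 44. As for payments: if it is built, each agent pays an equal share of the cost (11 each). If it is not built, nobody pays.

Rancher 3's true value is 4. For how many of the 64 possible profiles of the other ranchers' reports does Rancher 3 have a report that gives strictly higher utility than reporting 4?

Others report (4, 18, 18): truth gives -7; report 2 gives 0 > -7. Violating.
Others report (18, 4, 18): truth gives -7; report 2 gives 0 > -7. Violating.
Others report (18, 18, 4): truth gives -7; report 2 gives 0 > -7. Violating.
Others report (2, 2, 2): truth gives 0; no alternative beats it.
Others report (2, 2, 4): truth gives 0; no alternative beats it.
(Checking all 64 profiles: 3 have a profitable deviation, 61 do not.)

3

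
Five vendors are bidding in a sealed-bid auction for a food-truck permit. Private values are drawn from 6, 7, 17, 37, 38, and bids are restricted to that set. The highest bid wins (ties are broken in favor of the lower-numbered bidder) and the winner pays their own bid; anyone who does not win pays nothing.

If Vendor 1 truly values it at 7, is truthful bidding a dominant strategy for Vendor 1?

No

Consider the case where Vendor 2 bids 6, Vendor 3 bids 6, Vendor 4 bids 6 and Vendor 5 bids 6.
Truthful bid 7: wins, pays 7, utility 7 - 7 = 0.
Bid 6 instead: wins, pays 6, utility 7 - 6 = 1.
Since 1 > 0, bidding 6 is strictly better here, so truthful bidding is not dominant.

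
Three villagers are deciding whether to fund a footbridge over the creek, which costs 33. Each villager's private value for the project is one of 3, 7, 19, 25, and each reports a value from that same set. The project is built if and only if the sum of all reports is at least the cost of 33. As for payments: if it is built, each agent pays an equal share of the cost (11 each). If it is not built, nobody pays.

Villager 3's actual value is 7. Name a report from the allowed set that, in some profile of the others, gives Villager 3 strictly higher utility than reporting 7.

3

Suppose Villager 1 reports 3 and Villager 2 reports 25.
Report 7: project built, pays 11, utility 7 - 11 = -4.
Report 3: project not built, utility 0.
So reporting 3 beats truth here (0 > -4).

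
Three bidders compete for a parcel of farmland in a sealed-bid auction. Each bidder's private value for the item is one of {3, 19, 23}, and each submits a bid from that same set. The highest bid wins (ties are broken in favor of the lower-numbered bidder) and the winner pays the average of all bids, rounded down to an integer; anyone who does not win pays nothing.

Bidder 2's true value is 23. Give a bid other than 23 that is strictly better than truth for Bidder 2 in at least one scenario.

Suppose Bidder 1 bids 3 and Bidder 3 bids 3.
Bid 23: wins, pays 9, utility 23 - 9 = 14.
Bid 19: wins, pays 8, utility 23 - 8 = 15.
So bidding 19 beats truth here (15 > 14).

19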